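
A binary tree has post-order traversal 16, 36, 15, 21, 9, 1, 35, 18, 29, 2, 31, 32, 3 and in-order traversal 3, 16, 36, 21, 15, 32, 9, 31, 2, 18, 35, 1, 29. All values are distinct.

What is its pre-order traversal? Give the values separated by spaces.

The last element of post-order is the root; it splits in-order into left and right subtrees.
Root 3: left subtree has 0 nodes { }, right has 12 {16, 36, 21, 15, 32, 9, 31, 2, 18, 35, 1, 29}.
  Root 32: left subtree has 4 nodes {16, 36, 21, 15}, right has 7 {9, 31, 2, 18, 35, 1, 29}.
    Root 21: left subtree has 2 nodes {16, 36}, right has 1 {15}.
      Root 36: left subtree has 1 node {16}, right has 0 { }.
    Root 31: left subtree has 1 node {9}, right has 5 {2, 18, 35, 1, 29}.
      Root 2: left subtree has 0 nodes { }, right has 4 {18, 35, 1, 29}.
        Root 29: left subtree has 3 nodes {18, 35, 1}, right has 0 { }.
          Root 18: left subtree has 0 nodes { }, right has 2 {35, 1}.
            Root 35: left subtree has 0 nodes { }, right has 1 {1}.

3 32 21 36 16 15 31 9 2 29 18 35 1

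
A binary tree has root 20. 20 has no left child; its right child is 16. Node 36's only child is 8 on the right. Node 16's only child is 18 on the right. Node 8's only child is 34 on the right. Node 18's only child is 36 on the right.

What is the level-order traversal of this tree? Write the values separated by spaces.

Level-order visits nodes level by level from the root, left to right within each level.
Level 0: 20
Level 1: 16
Level 2: 18
Level 3: 36
Level 4: 8
Level 5: 34

20 16 18 36 8 34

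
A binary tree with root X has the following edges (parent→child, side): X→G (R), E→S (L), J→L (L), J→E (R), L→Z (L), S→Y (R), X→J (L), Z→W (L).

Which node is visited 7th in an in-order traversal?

E

In-order visits the left subtree, then the node, then the right subtree.
At X: go left to J.
  At J: go left to L.
    At L: go left to Z.
      At Z: go left to W.
        W is a leaf — visit W.
      Visit Z.
      At Z: no right child.
    Visit L.
    At L: no right child.
  Visit J.
  At J: go right to E.
    At E: go left to S.
      At S: no left child.
      Visit S.
      At S: go right to Y.
        Y is a leaf — visit Y.
    Visit E.
    At E: no right child.
Visit X.
At X: go right to G.
  G is a leaf — visit G.
Full in-order sequence: W, Z, L, J, S, Y, E, X, G.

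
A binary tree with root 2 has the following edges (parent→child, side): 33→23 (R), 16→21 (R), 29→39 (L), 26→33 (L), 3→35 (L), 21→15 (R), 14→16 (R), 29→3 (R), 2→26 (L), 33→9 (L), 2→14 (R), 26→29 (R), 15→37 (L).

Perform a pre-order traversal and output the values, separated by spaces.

Pre-order visits the node, then its left subtree, then its right subtree.
Visit 2.
At 2: go left to 26.
  Visit 26.
  At 26: go left to 33.
    Visit 33.
    At 33: go left to 9.
      9 is a leaf — visit 9.
    At 33: go right to 23.
      23 is a leaf — visit 23.
  At 26: go right to 29.
    Visit 29.
    At 29: go left to 39.
      39 is a leaf — visit 39.
    At 29: go right to 3.
      Visit 3.
      At 3: go left to 35.
        35 is a leaf — visit 35.
      At 3: no right child.
At 2: go right to 14.
  Visit 14.
  At 14: no left child.
  At 14: go right to 16.
    Visit 16.
    At 16: no left child.
    At 16: go right to 21.
      Visit 21.
      At 21: no left child.
      At 21: go right to 15.
        Visit 15.
        At 15: go left to 37.
          37 is a leaf — visit 37.
        At 15: no right child.

2 26 33 9 23 29 39 3 35 14 16 21 15 37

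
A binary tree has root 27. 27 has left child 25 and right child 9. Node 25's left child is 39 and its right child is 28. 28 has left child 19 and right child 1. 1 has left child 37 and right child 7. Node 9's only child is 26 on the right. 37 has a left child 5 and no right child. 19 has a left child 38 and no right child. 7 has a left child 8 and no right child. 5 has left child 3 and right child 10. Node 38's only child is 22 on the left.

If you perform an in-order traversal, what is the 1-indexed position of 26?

In-order visits the left subtree, then the node, then the right subtree.
At 27: go left to 25.
  At 25: go left to 39.
    39 is a leaf — visit 39.
  Visit 25.
  At 25: go right to 28.
    At 28: go left to 19.
      At 19: go left to 38.
        At 38: go left to 22.
          22 is a leaf — visit 22.
        Visit 38.
        At 38: no right child.
      Visit 19.
      At 19: no right child.
    Visit 28.
    At 28: go right to 1.
      At 1: go left to 37.
        At 37: go left to 5.
          At 5: go left to 3.
            3 is a leaf — visit 3.
          Visit 5.
          At 5: go right to 10.
            10 is a leaf — visit 10.
        Visit 37.
        At 37: no right child.
      Visit 1.
      At 1: go right to 7.
        At 7: go left to 8.
          8 is a leaf — visit 8.
        Visit 7.
        At 7: no right child.
Visit 27.
At 27: go right to 9.
  At 9: no left child.
  Visit 9.
  At 9: go right to 26.
    26 is a leaf — visit 26.
Full in-order sequence: 39, 25, 22, 38, 19, 28, 3, 5, 10, 37, 1, 8, 7, 27, 9, 26.

16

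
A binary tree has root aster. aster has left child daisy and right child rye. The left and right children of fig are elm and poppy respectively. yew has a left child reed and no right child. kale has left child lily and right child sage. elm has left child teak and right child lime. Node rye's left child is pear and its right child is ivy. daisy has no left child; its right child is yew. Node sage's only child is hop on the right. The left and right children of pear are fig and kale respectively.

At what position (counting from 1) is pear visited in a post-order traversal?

13

Post-order visits the left subtree, then the right subtree, then the node.
At aster: go left to daisy.
  At daisy: no left child.
  At daisy: go right to yew.
    At yew: go left to reed.
      reed is a leaf — visit reed.
    At yew: no right child.
    Visit yew.
  Visit daisy.
At aster: go right to rye.
  At rye: go left to pear.
    At pear: go left to fig.
      At fig: go left to elm.
        At elm: go left to teak.
          teak is a leaf — visit teak.
        At elm: go right to lime.
          lime is a leaf — visit lime.
        Visit elm.
      At fig: go right to poppy.
        poppy is a leaf — visit poppy.
      Visit fig.
    At pear: go right to kale.
      At kale: go left to lily.
        lily is a leaf — visit lily.
      At kale: go right to sage.
        At sage: no left child.
        At sage: go right to hop.
          hop is a leaf — visit hop.
        Visit sage.
      Visit kale.
    Visit pear.
  At rye: go right to ivy.
    ivy is a leaf — visit ivy.
  Visit rye.
Visit aster.
Full post-order sequence: reed, yew, daisy, teak, lime, elm, poppy, fig, lily, hop, sage, kale, pear, ivy, rye, aster.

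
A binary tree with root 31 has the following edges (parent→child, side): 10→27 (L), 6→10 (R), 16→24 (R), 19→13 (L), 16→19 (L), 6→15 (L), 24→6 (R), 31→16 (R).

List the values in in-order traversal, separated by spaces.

31 13 19 16 24 15 6 27 10

In-order visits the left subtree, then the node, then the right subtree.
At 31: no left child.
Visit 31.
At 31: go right to 16.
  At 16: go left to 19.
    At 19: go left to 13.
      13 is a leaf — visit 13.
    Visit 19.
    At 19: no right child.
  Visit 16.
  At 16: go right to 24.
    At 24: no left child.
    Visit 24.
    At 24: go right to 6.
      At 6: go left to 15.
        15 is a leaf — visit 15.
      Visit 6.
      At 6: go right to 10.
        At 10: go left to 27.
          27 is a leaf — visit 27.
        Visit 10.
        At 10: no right child.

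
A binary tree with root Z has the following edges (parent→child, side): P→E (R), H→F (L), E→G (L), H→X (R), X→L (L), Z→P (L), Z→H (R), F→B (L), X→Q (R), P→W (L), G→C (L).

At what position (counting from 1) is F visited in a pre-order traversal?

8

Pre-order visits the node, then its left subtree, then its right subtree.
Visit Z.
At Z: go left to P.
  Visit P.
  At P: go left to W.
    W is a leaf — visit W.
  At P: go right to E.
    Visit E.
    At E: go left to G.
      Visit G.
      At G: go left to C.
        C is a leaf — visit C.
      At G: no right child.
    At E: no right child.
At Z: go right to H.
  Visit H.
  At H: go left to F.
    Visit F.
    At F: go left to B.
      B is a leaf — visit B.
    At F: no right child.
  At H: go right to X.
    Visit X.
    At X: go left to L.
      L is a leaf — visit L.
    At X: go right to Q.
      Q is a leaf — visit Q.
Full pre-order sequence: Z, P, W, E, G, C, H, F, B, X, L, Q.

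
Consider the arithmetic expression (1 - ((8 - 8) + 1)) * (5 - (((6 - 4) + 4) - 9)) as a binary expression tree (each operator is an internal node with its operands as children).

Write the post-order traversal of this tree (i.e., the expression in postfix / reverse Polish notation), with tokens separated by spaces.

1 8 8 - 1 + - 5 6 4 - 4 + 9 - - *

Post-order on an expression tree gives postfix notation: for each operator, emit left operand, right operand, then the operator.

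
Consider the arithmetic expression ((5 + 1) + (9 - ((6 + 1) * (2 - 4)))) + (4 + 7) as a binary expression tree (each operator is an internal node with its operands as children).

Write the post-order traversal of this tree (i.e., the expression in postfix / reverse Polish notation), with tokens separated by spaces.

Post-order on an expression tree gives postfix notation: for each operator, emit left operand, right operand, then the operator.

5 1 + 9 6 1 + 2 4 - * - + 4 7 + +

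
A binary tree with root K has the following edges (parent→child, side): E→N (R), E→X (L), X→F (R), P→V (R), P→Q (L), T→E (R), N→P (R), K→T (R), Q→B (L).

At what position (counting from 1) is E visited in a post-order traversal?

Post-order visits the left subtree, then the right subtree, then the node.
At K: no left child.
At K: go right to T.
  At T: no left child.
  At T: go right to E.
    At E: go left to X.
      At X: no left child.
      At X: go right to F.
        F is a leaf — visit F.
      Visit X.
    At E: go right to N.
      At N: no left child.
      At N: go right to P.
        At P: go left to Q.
          At Q: go left to B.
            B is a leaf — visit B.
          At Q: no right child.
          Visit Q.
        At P: go right to V.
          V is a leaf — visit V.
        Visit P.
      Visit N.
    Visit E.
  Visit T.
Visit K.
Full post-order sequence: F, X, B, Q, V, P, N, E, T, K.

8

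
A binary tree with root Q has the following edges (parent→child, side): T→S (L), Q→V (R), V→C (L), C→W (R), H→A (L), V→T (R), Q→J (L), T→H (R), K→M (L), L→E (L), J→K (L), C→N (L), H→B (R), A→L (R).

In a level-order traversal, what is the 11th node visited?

Level-order visits nodes level by level from the root, left to right within each level.
Level 0: Q
Level 1: J, V
Level 2: K, C, T
Level 3: M, N, W, S, H
Level 4: A, B
Level 5: L
Level 6: E
Full level-order sequence: Q, J, V, K, C, T, M, N, W, S, H, A, B, L, E.

H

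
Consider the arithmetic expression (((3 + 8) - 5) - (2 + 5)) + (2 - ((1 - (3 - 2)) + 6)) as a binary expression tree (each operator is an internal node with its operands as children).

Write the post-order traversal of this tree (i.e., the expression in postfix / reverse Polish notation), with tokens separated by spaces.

3 8 + 5 - 2 5 + - 2 1 3 2 - - 6 + - +

Post-order on an expression tree gives postfix notation: for each operator, emit left operand, right operand, then the operator.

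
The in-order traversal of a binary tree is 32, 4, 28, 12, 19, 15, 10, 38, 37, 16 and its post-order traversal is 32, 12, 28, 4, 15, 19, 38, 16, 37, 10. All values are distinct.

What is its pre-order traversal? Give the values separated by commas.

10, 19, 4, 32, 28, 12, 15, 37, 38, 16

The last element of post-order is the root; it splits in-order into left and right subtrees.
Root 10: left subtree has 6 nodes {32, 4, 28, 12, 19, 15}, right has 3 {38, 37, 16}.
  Root 19: left subtree has 4 nodes {32, 4, 28, 12}, right has 1 {15}.
    Root 4: left subtree has 1 node {32}, right has 2 {28, 12}.
      Root 28: left subtree has 0 nodes { }, right has 1 {12}.
  Root 37: left subtree has 1 node {38}, right has 1 {16}.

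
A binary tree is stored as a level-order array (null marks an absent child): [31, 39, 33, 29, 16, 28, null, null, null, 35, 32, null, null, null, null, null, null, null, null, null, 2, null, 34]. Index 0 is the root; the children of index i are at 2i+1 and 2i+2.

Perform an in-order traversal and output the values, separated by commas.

In-order visits the left subtree, then the node, then the right subtree.
At 31: go left to 39.
  At 39: go left to 29.
    29 is a leaf — visit 29.
  Visit 39.
  At 39: go right to 16.
    At 16: go left to 35.
      At 35: no left child.
      Visit 35.
      At 35: go right to 2.
        2 is a leaf — visit 2.
    Visit 16.
    At 16: go right to 32.
      At 32: no left child.
      Visit 32.
      At 32: go right to 34.
        34 is a leaf — visit 34.
Visit 31.
At 31: go right to 33.
  At 33: go left to 28.
    28 is a leaf — visit 28.
  Visit 33.
  At 33: no right child.

29, 39, 35, 2, 16, 32, 34, 31, 28, 33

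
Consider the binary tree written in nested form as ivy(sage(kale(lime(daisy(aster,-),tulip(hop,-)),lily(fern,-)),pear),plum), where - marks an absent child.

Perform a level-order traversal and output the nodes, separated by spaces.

Level-order visits nodes level by level from the root, left to right within each level.
Level 0: ivy
Level 1: sage, plum
Level 2: kale, pear
Level 3: lime, lily
Level 4: daisy, tulip, fern
Level 5: aster, hop

ivy sage plum kale pear lime lily daisy tulip fern aster hop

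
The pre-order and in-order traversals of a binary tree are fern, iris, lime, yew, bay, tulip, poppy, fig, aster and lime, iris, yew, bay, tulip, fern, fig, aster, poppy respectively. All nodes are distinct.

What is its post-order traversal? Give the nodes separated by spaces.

The first element of pre-order is the root; it splits in-order into left and right subtrees.
Root fern: left subtree has 5 nodes {lime, iris, yew, bay, tulip}, right has 3 {fig, aster, poppy}.
  Root iris: left subtree has 1 node {lime}, right has 3 {yew, bay, tulip}.
    Root yew: left subtree has 0 nodes { }, right has 2 {bay, tulip}.
      Root bay: left subtree has 0 nodes { }, right has 1 {tulip}.
  Root poppy: left subtree has 2 nodes {fig, aster}, right has 0 { }.
    Root fig: left subtree has 0 nodes { }, right has 1 {aster}.

lime tulip bay yew iris aster fig poppy fern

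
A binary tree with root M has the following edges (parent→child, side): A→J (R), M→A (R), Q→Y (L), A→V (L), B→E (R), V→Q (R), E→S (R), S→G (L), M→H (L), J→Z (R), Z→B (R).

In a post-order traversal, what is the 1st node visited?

H

Post-order visits the left subtree, then the right subtree, then the node.
At M: go left to H.
  H is a leaf — visit H.
At M: go right to A.
  At A: go left to V.
    At V: no left child.
    At V: go right to Q.
      At Q: go left to Y.
        Y is a leaf — visit Y.
      At Q: no right child.
      Visit Q.
    Visit V.
  At A: go right to J.
    At J: no left child.
    At J: go right to Z.
      At Z: no left child.
      At Z: go right to B.
        At B: no left child.
        At B: go right to E.
          At E: no left child.
          At E: go right to S.
            At S: go left to G.
              G is a leaf — visit G.
            At S: no right child.
            Visit S.
          Visit E.
        Visit B.
      Visit Z.
    Visit J.
  Visit A.
Visit M.
Full post-order sequence: H, Y, Q, V, G, S, E, B, Z, J, A, M.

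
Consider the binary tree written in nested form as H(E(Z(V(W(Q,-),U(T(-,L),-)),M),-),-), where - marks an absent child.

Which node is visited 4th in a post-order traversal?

T

Post-order visits the left subtree, then the right subtree, then the node.
At H: go left to E.
  At E: go left to Z.
    At Z: go left to V.
      At V: go left to W.
        At W: go left to Q.
          Q is a leaf — visit Q.
        At W: no right child.
        Visit W.
      At V: go right to U.
        At U: go left to T.
          At T: no left child.
          At T: go right to L.
            L is a leaf — visit L.
          Visit T.
        At U: no right child.
        Visit U.
      Visit V.
    At Z: go right to M.
      M is a leaf — visit M.
    Visit Z.
  At E: no right child.
  Visit E.
At H: no right child.
Visit H.
Full post-order sequence: Q, W, L, T, U, V, M, Z, E, H.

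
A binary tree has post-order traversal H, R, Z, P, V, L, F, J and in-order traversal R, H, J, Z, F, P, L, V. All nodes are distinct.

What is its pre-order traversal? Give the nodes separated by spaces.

J R H F Z L P V

The last element of post-order is the root; it splits in-order into left and right subtrees.
Root J: left subtree has 2 nodes {R, H}, right has 5 {Z, F, P, L, V}.
  Root R: left subtree has 0 nodes { }, right has 1 {H}.
  Root F: left subtree has 1 node {Z}, right has 3 {P, L, V}.
    Root L: left subtree has 1 node {P}, right has 1 {V}.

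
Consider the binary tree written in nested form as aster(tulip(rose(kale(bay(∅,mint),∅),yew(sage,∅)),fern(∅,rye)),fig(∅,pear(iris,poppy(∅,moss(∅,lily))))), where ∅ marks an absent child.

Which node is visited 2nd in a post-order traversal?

bay

Post-order visits the left subtree, then the right subtree, then the node.
At aster: go left to tulip.
  At tulip: go left to rose.
    At rose: go left to kale.
      At kale: go left to bay.
        At bay: no left child.
        At bay: go right to mint.
          mint is a leaf — visit mint.
        Visit bay.
      At kale: no right child.
      Visit kale.
    At rose: go right to yew.
      At yew: go left to sage.
        sage is a leaf — visit sage.
      At yew: no right child.
      Visit yew.
    Visit rose.
  At tulip: go right to fern.
    At fern: no left child.
    At fern: go right to rye.
      rye is a leaf — visit rye.
    Visit fern.
  Visit tulip.
At aster: go right to fig.
  At fig: no left child.
  At fig: go right to pear.
    At pear: go left to iris.
      iris is a leaf — visit iris.
    At pear: go right to poppy.
      At poppy: no left child.
      At poppy: go right to moss.
        At moss: no left child.
        At moss: go right to lily.
          lily is a leaf — visit lily.
        Visit moss.
      Visit poppy.
    Visit pear.
  Visit fig.
Visit aster.
Full post-order sequence: mint, bay, kale, sage, yew, rose, rye, fern, tulip, iris, lily, moss, poppy, pear, fig, aster.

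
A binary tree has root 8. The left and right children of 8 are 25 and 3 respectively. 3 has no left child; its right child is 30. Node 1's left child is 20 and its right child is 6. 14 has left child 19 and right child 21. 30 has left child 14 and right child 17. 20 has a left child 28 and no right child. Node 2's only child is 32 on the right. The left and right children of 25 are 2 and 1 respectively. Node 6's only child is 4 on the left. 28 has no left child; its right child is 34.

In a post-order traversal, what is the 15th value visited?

3

Post-order visits the left subtree, then the right subtree, then the node.
At 8: go left to 25.
  At 25: go left to 2.
    At 2: no left child.
    At 2: go right to 32.
      32 is a leaf — visit 32.
    Visit 2.
  At 25: go right to 1.
    At 1: go left to 20.
      At 20: go left to 28.
        At 28: no left child.
        At 28: go right to 34.
          34 is a leaf — visit 34.
        Visit 28.
      At 20: no right child.
      Visit 20.
    At 1: go right to 6.
      At 6: go left to 4.
        4 is a leaf — visit 4.
      At 6: no right child.
      Visit 6.
    Visit 1.
  Visit 25.
At 8: go right to 3.
  At 3: no left child.
  At 3: go right to 30.
    At 30: go left to 14.
      At 14: go left to 19.
        19 is a leaf — visit 19.
      At 14: go right to 21.
        21 is a leaf — visit 21.
      Visit 14.
    At 30: go right to 17.
      17 is a leaf — visit 17.
    Visit 30.
  Visit 3.
Visit 8.
Full post-order sequence: 32, 2, 34, 28, 20, 4, 6, 1, 25, 19, 21, 14, 17, 30, 3, 8.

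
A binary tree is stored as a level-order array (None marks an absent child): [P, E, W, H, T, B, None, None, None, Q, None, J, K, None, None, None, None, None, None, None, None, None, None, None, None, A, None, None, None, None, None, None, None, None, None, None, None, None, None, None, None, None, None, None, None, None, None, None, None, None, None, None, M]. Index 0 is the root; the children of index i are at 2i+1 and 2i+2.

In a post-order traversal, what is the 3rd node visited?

Post-order visits the left subtree, then the right subtree, then the node.
At P: go left to E.
  At E: go left to H.
    H is a leaf — visit H.
  At E: go right to T.
    At T: go left to Q.
      Q is a leaf — visit Q.
    At T: no right child.
    Visit T.
  Visit E.
At P: go right to W.
  At W: go left to B.
    At B: go left to J.
      J is a leaf — visit J.
    At B: go right to K.
      At K: go left to A.
        At A: no left child.
        At A: go right to M.
          M is a leaf — visit M.
        Visit A.
      At K: no right child.
      Visit K.
    Visit B.
  At W: no right child.
  Visit W.
Visit P.
Full post-order sequence: H, Q, T, E, J, M, A, K, B, W, P.

T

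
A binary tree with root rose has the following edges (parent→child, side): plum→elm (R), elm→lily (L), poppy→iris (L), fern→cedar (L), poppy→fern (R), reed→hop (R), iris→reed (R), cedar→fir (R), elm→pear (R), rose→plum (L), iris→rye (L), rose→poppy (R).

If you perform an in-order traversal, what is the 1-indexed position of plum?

In-order visits the left subtree, then the node, then the right subtree.
At rose: go left to plum.
  At plum: no left child.
  Visit plum.
  At plum: go right to elm.
    At elm: go left to lily.
      lily is a leaf — visit lily.
    Visit elm.
    At elm: go right to pear.
      pear is a leaf — visit pear.
Visit rose.
At rose: go right to poppy.
  At poppy: go left to iris.
    At iris: go left to rye.
      rye is a leaf — visit rye.
    Visit iris.
    At iris: go right to reed.
      At reed: no left child.
      Visit reed.
      At reed: go right to hop.
        hop is a leaf — visit hop.
  Visit poppy.
  At poppy: go right to fern.
    At fern: go left to cedar.
      At cedar: no left child.
      Visit cedar.
      At cedar: go right to fir.
        fir is a leaf — visit fir.
    Visit fern.
    At fern: no right child.
Full in-order sequence: plum, lily, elm, pear, rose, rye, iris, reed, hop, poppy, cedar, fir, fern.

1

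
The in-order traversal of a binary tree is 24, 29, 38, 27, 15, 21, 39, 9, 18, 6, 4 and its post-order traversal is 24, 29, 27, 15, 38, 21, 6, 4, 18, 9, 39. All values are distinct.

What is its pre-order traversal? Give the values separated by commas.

The last element of post-order is the root; it splits in-order into left and right subtrees.
Root 39: left subtree has 6 nodes {24, 29, 38, 27, 15, 21}, right has 4 {9, 18, 6, 4}.
  Root 21: left subtree has 5 nodes {24, 29, 38, 27, 15}, right has 0 { }.
    Root 38: left subtree has 2 nodes {24, 29}, right has 2 {27, 15}.
      Root 29: left subtree has 1 node {24}, right has 0 { }.
      Root 15: left subtree has 1 node {27}, right has 0 { }.
  Root 9: left subtree has 0 nodes { }, right has 3 {18, 6, 4}.
    Root 18: left subtree has 0 nodes { }, right has 2 {6, 4}.
      Root 4: left subtree has 1 node {6}, right has 0 { }.

39, 21, 38, 29, 24, 15, 27, 9, 18, 4, 6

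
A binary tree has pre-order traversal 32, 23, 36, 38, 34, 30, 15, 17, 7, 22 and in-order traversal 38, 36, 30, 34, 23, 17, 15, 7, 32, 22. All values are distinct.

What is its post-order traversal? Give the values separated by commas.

The first element of pre-order is the root; it splits in-order into left and right subtrees.
Root 32: left subtree has 8 nodes {38, 36, 30, 34, 23, 17, 15, 7}, right has 1 {22}.
  Root 23: left subtree has 4 nodes {38, 36, 30, 34}, right has 3 {17, 15, 7}.
    Root 36: left subtree has 1 node {38}, right has 2 {30, 34}.
      Root 34: left subtree has 1 node {30}, right has 0 { }.
    Root 15: left subtree has 1 node {17}, right has 1 {7}.

38, 30, 34, 36, 17, 7, 15, 23, 22, 32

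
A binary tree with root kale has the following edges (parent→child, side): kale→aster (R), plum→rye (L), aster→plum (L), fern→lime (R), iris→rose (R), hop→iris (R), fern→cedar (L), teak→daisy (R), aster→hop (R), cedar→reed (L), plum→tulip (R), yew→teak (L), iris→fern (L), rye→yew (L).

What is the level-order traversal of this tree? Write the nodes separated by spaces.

Level-order visits nodes level by level from the root, left to right within each level.
Level 0: kale
Level 1: aster
Level 2: plum, hop
Level 3: rye, tulip, iris
Level 4: yew, fern, rose
Level 5: teak, cedar, lime
Level 6: daisy, reed

kale aster plum hop rye tulip iris yew fern rose teak cedar lime daisy reed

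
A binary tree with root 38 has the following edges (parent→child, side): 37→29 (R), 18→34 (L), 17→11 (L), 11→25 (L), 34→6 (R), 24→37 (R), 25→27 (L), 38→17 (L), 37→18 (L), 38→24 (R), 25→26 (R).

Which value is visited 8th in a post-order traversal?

Post-order visits the left subtree, then the right subtree, then the node.
At 38: go left to 17.
  At 17: go left to 11.
    At 11: go left to 25.
      At 25: go left to 27.
        27 is a leaf — visit 27.
      At 25: go right to 26.
        26 is a leaf — visit 26.
      Visit 25.
    At 11: no right child.
    Visit 11.
  At 17: no right child.
  Visit 17.
At 38: go right to 24.
  At 24: no left child.
  At 24: go right to 37.
    At 37: go left to 18.
      At 18: go left to 34.
        At 34: no left child.
        At 34: go right to 6.
          6 is a leaf — visit 6.
        Visit 34.
      At 18: no right child.
      Visit 18.
    At 37: go right to 29.
      29 is a leaf — visit 29.
    Visit 37.
  Visit 24.
Visit 38.
Full post-order sequence: 27, 26, 25, 11, 17, 6, 34, 18, 29, 37, 24, 38.

18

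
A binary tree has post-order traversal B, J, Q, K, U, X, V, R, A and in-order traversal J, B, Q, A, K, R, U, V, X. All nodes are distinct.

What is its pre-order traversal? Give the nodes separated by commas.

A, Q, J, B, R, K, V, U, X

The last element of post-order is the root; it splits in-order into left and right subtrees.
Root A: left subtree has 3 nodes {J, B, Q}, right has 5 {K, R, U, V, X}.
  Root Q: left subtree has 2 nodes {J, B}, right has 0 { }.
    Root J: left subtree has 0 nodes { }, right has 1 {B}.
  Root R: left subtree has 1 node {K}, right has 3 {U, V, X}.
    Root V: left subtree has 1 node {U}, right has 1 {X}.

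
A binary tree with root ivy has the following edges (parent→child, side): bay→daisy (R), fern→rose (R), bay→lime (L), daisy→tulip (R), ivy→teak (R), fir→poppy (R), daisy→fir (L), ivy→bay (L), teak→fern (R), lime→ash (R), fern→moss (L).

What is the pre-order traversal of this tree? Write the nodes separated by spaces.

Pre-order visits the node, then its left subtree, then its right subtree.
Visit ivy.
At ivy: go left to bay.
  Visit bay.
  At bay: go left to lime.
    Visit lime.
    At lime: no left child.
    At lime: go right to ash.
      ash is a leaf — visit ash.
  At bay: go right to daisy.
    Visit daisy.
    At daisy: go left to fir.
      Visit fir.
      At fir: no left child.
      At fir: go right to poppy.
        poppy is a leaf — visit poppy.
    At daisy: go right to tulip.
      tulip is a leaf — visit tulip.
At ivy: go right to teak.
  Visit teak.
  At teak: no left child.
  At teak: go right to fern.
    Visit fern.
    At fern: go left to moss.
      moss is a leaf — visit moss.
    At fern: go right to rose.
      rose is a leaf — visit rose.

ivy bay lime ash daisy fir poppy tulip teak fern moss rose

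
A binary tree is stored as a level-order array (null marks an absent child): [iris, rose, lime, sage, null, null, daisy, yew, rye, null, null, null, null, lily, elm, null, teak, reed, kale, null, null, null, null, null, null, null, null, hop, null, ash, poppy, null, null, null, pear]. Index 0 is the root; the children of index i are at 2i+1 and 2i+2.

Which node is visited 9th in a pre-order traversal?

Pre-order visits the node, then its left subtree, then its right subtree.
Visit iris.
At iris: go left to rose.
  Visit rose.
  At rose: go left to sage.
    Visit sage.
    At sage: go left to yew.
      Visit yew.
      At yew: no left child.
      At yew: go right to teak.
        Visit teak.
        At teak: no left child.
        At teak: go right to pear.
          pear is a leaf — visit pear.
    At sage: go right to rye.
      Visit rye.
      At rye: go left to reed.
        reed is a leaf — visit reed.
      At rye: go right to kale.
        kale is a leaf — visit kale.
  At rose: no right child.
At iris: go right to lime.
  Visit lime.
  At lime: no left child.
  At lime: go right to daisy.
    Visit daisy.
    At daisy: go left to lily.
      Visit lily.
      At lily: go left to hop.
        hop is a leaf — visit hop.
      At lily: no right child.
    At daisy: go right to elm.
      Visit elm.
      At elm: go left to ash.
        ash is a leaf — visit ash.
      At elm: go right to poppy.
        poppy is a leaf — visit poppy.
Full pre-order sequence: iris, rose, sage, yew, teak, pear, rye, reed, kale, lime, daisy, lily, hop, elm, ash, poppy.

kale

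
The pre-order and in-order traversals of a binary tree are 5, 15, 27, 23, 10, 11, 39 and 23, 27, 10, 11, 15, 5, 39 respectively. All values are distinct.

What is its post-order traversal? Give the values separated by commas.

The first element of pre-order is the root; it splits in-order into left and right subtrees.
Root 5: left subtree has 5 nodes {23, 27, 10, 11, 15}, right has 1 {39}.
  Root 15: left subtree has 4 nodes {23, 27, 10, 11}, right has 0 { }.
    Root 27: left subtree has 1 node {23}, right has 2 {10, 11}.
      Root 10: left subtree has 0 nodes { }, right has 1 {11}.

23, 11, 10, 27, 15, 39, 5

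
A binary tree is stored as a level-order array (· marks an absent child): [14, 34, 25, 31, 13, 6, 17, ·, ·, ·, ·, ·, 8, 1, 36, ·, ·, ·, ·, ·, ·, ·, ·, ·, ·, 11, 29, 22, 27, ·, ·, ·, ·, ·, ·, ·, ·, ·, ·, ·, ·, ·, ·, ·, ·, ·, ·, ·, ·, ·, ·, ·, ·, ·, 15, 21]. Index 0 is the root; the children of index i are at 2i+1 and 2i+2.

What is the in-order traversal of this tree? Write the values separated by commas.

31, 34, 13, 14, 6, 11, 8, 29, 15, 25, 21, 22, 1, 27, 17, 36

In-order visits the left subtree, then the node, then the right subtree.
At 14: go left to 34.
  At 34: go left to 31.
    31 is a leaf — visit 31.
  Visit 34.
  At 34: go right to 13.
    13 is a leaf — visit 13.
Visit 14.
At 14: go right to 25.
  At 25: go left to 6.
    At 6: no left child.
    Visit 6.
    At 6: go right to 8.
      At 8: go left to 11.
        11 is a leaf — visit 11.
      Visit 8.
      At 8: go right to 29.
        At 29: no left child.
        Visit 29.
        At 29: go right to 15.
          15 is a leaf — visit 15.
  Visit 25.
  At 25: go right to 17.
    At 17: go left to 1.
      At 1: go left to 22.
        At 22: go left to 21.
          21 is a leaf — visit 21.
        Visit 22.
        At 22: no right child.
      Visit 1.
      At 1: go right to 27.
        27 is a leaf — visit 27.
    Visit 17.
    At 17: go right to 36.
      36 is a leaf — visit 36.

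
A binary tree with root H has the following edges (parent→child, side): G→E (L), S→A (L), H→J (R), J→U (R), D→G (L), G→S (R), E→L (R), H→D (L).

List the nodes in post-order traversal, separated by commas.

L, E, A, S, G, D, U, J, H

Post-order visits the left subtree, then the right subtree, then the node.
At H: go left to D.
  At D: go left to G.
    At G: go left to E.
      At E: no left child.
      At E: go right to L.
        L is a leaf — visit L.
      Visit E.
    At G: go right to S.
      At S: go left to A.
        A is a leaf — visit A.
      At S: no right child.
      Visit S.
    Visit G.
  At D: no right child.
  Visit D.
At H: go right to J.
  At J: no left child.
  At J: go right to U.
    U is a leaf — visit U.
  Visit J.
Visit H.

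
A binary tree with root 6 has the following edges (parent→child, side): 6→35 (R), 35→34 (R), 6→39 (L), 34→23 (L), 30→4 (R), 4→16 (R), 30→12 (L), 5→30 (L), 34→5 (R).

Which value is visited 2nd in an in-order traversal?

6

In-order visits the left subtree, then the node, then the right subtree.
At 6: go left to 39.
  39 is a leaf — visit 39.
Visit 6.
At 6: go right to 35.
  At 35: no left child.
  Visit 35.
  At 35: go right to 34.
    At 34: go left to 23.
      23 is a leaf — visit 23.
    Visit 34.
    At 34: go right to 5.
      At 5: go left to 30.
        At 30: go left to 12.
          12 is a leaf — visit 12.
        Visit 30.
        At 30: go right to 4.
          At 4: no left child.
          Visit 4.
          At 4: go right to 16.
            16 is a leaf — visit 16.
      Visit 5.
      At 5: no right child.
Full in-order sequence: 39, 6, 35, 23, 34, 12, 30, 4, 16, 5.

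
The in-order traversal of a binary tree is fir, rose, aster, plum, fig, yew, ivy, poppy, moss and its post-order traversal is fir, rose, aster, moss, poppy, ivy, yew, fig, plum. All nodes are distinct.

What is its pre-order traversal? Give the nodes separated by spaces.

plum aster rose fir fig yew ivy poppy moss

The last element of post-order is the root; it splits in-order into left and right subtrees.
Root plum: left subtree has 3 nodes {fir, rose, aster}, right has 5 {fig, yew, ivy, poppy, moss}.
  Root aster: left subtree has 2 nodes {fir, rose}, right has 0 { }.
    Root rose: left subtree has 1 node {fir}, right has 0 { }.
  Root fig: left subtree has 0 nodes { }, right has 4 {yew, ivy, poppy, moss}.
    Root yew: left subtree has 0 nodes { }, right has 3 {ivy, poppy, moss}.
      Root ivy: left subtree has 0 nodes { }, right has 2 {poppy, moss}.
        Root poppy: left subtree has 0 nodes { }, right has 1 {moss}.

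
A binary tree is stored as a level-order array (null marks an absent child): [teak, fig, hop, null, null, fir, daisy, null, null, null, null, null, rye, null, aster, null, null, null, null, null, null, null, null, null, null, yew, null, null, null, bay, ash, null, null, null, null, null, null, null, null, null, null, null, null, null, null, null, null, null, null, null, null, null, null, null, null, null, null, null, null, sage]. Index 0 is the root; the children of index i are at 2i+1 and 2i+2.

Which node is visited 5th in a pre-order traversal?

rye

Pre-order visits the node, then its left subtree, then its right subtree.
Visit teak.
At teak: go left to fig.
  fig is a leaf — visit fig.
At teak: go right to hop.
  Visit hop.
  At hop: go left to fir.
    Visit fir.
    At fir: no left child.
    At fir: go right to rye.
      Visit rye.
      At rye: go left to yew.
        yew is a leaf — visit yew.
      At rye: no right child.
  At hop: go right to daisy.
    Visit daisy.
    At daisy: no left child.
    At daisy: go right to aster.
      Visit aster.
      At aster: go left to bay.
        Visit bay.
        At bay: go left to sage.
          sage is a leaf — visit sage.
        At bay: no right child.
      At aster: go right to ash.
        ash is a leaf — visit ash.
Full pre-order sequence: teak, fig, hop, fir, rye, yew, daisy, aster, bay, sage, ash.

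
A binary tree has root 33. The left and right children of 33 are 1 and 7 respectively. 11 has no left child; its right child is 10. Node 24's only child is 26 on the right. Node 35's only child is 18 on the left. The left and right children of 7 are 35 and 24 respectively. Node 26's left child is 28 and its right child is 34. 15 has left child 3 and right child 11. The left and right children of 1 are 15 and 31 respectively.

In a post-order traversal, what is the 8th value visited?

Post-order visits the left subtree, then the right subtree, then the node.
At 33: go left to 1.
  At 1: go left to 15.
    At 15: go left to 3.
      3 is a leaf — visit 3.
    At 15: go right to 11.
      At 11: no left child.
      At 11: go right to 10.
        10 is a leaf — visit 10.
      Visit 11.
    Visit 15.
  At 1: go right to 31.
    31 is a leaf — visit 31.
  Visit 1.
At 33: go right to 7.
  At 7: go left to 35.
    At 35: go left to 18.
      18 is a leaf — visit 18.
    At 35: no right child.
    Visit 35.
  At 7: go right to 24.
    At 24: no left child.
    At 24: go right to 26.
      At 26: go left to 28.
        28 is a leaf — visit 28.
      At 26: go right to 34.
        34 is a leaf — visit 34.
      Visit 26.
    Visit 24.
  Visit 7.
Visit 33.
Full post-order sequence: 3, 10, 11, 15, 31, 1, 18, 35, 28, 34, 26, 24, 7, 33.

35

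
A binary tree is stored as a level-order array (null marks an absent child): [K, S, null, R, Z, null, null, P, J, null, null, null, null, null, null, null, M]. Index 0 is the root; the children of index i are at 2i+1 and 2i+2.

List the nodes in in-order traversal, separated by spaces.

In-order visits the left subtree, then the node, then the right subtree.
At K: go left to S.
  At S: go left to R.
    At R: go left to P.
      At P: no left child.
      Visit P.
      At P: go right to M.
        M is a leaf — visit M.
    Visit R.
    At R: go right to J.
      J is a leaf — visit J.
  Visit S.
  At S: go right to Z.
    Z is a leaf — visit Z.
Visit K.
At K: no right child.

P M R J S Z K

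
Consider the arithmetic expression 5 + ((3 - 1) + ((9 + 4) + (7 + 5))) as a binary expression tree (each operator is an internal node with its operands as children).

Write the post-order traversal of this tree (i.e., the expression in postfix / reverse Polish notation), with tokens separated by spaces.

5 3 1 - 9 4 + 7 5 + + + +

Post-order on an expression tree gives postfix notation: for each operator, emit left operand, right operand, then the operator.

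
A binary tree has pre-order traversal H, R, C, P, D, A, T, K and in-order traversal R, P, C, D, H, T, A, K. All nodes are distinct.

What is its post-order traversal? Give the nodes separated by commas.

The first element of pre-order is the root; it splits in-order into left and right subtrees.
Root H: left subtree has 4 nodes {R, P, C, D}, right has 3 {T, A, K}.
  Root R: left subtree has 0 nodes { }, right has 3 {P, C, D}.
    Root C: left subtree has 1 node {P}, right has 1 {D}.
  Root A: left subtree has 1 node {T}, right has 1 {K}.

P, D, C, R, T, K, A, H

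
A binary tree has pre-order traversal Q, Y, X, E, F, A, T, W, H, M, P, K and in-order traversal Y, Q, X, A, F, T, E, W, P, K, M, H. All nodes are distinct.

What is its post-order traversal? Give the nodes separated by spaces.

The first element of pre-order is the root; it splits in-order into left and right subtrees.
Root Q: left subtree has 1 node {Y}, right has 10 {X, A, F, T, E, W, P, K, M, H}.
  Root X: left subtree has 0 nodes { }, right has 9 {A, F, T, E, W, P, K, M, H}.
    Root E: left subtree has 3 nodes {A, F, T}, right has 5 {W, P, K, M, H}.
      Root F: left subtree has 1 node {A}, right has 1 {T}.
      Root W: left subtree has 0 nodes { }, right has 4 {P, K, M, H}.
        Root H: left subtree has 3 nodes {P, K, M}, right has 0 { }.
          Root M: left subtree has 2 nodes {P, K}, right has 0 { }.
            Root P: left subtree has 0 nodes { }, right has 1 {K}.

Y A T F K P M H W E X Q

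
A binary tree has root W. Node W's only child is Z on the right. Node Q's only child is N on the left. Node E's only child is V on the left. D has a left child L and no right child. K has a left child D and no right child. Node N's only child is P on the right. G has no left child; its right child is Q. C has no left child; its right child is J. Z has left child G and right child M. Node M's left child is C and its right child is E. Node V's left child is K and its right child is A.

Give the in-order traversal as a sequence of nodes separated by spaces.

W G N P Q Z C J M L D K V A E

In-order visits the left subtree, then the node, then the right subtree.
At W: no left child.
Visit W.
At W: go right to Z.
  At Z: go left to G.
    At G: no left child.
    Visit G.
    At G: go right to Q.
      At Q: go left to N.
        At N: no left child.
        Visit N.
        At N: go right to P.
          P is a leaf — visit P.
      Visit Q.
      At Q: no right child.
  Visit Z.
  At Z: go right to M.
    At M: go left to C.
      At C: no left child.
      Visit C.
      At C: go right to J.
        J is a leaf — visit J.
    Visit M.
    At M: go right to E.
      At E: go left to V.
        At V: go left to K.
          At K: go left to D.
            At D: go left to L.
              L is a leaf — visit L.
            Visit D.
            At D: no right child.
          Visit K.
          At K: no right child.
        Visit V.
        At V: go right to A.
          A is a leaf — visit A.
      Visit E.
      At E: no right child.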